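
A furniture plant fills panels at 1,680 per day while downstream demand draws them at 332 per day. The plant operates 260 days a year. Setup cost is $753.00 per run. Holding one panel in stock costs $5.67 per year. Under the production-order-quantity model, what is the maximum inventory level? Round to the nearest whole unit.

Annual demand D = 332 × 260 = 86,320.
Production build-up factor (1 − d/p) = 1 − 332/1,680 = 0.8024.
Q* = √(2DS / (H(1 − d/p))) = √(2 × 86,320 × 753 / (5.67 × 0.8024)).
= √(129,997,920 / 4.5495) ≈ 5345.476.
Maximum inventory = Q*(1 − d/p) = 5345.476 × 0.8024 ≈ 4289.108.

I_max ≈ 4,289 panels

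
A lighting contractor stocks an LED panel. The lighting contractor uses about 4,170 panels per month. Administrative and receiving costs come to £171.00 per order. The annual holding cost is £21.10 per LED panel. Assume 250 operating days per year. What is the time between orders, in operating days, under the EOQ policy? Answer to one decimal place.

Annual demand D = 4,170 × 12 = 50,040.
Q* = √(2DS/H) = √(2 × 50,040 × 171 / 21.1) ≈ 900.60.
Cycle time = Q*/D × 250 = 900.60 / 50,040 × 250 ≈ 4.499 days.

T ≈ 4.5 days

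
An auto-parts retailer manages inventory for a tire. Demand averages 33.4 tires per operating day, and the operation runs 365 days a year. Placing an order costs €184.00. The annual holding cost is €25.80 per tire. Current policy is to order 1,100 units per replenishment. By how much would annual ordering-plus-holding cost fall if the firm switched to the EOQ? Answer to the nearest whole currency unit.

Annual demand D = 33.4 × 365 = 12,191.
EOQ = √(2DS/H) = √(2 × 12,191 × 184 / 25.8) ≈ 417.00.
Cost at Q* = (D/Q*)S + (Q*/2)H = √(2DSH) ≈ €10,758.54.
Cost at Q = 1,100: (12,191/1,100)×184 + (1,100/2)×25.8 = €2,039.22 + €14,190.00 = €16,229.22.
Excess = €16,229.22 − €10,758.54 = €5,470.68.

Extra cost ≈ €5,471 per year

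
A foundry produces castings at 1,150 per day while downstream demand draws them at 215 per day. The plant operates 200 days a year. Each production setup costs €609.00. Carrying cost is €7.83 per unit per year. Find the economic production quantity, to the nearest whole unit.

Annual demand D = 215 × 200 = 43,000.
Production build-up factor (1 − d/p) = 1 − 215/1,150 = 0.8130.
Q* = √(2DS / (H(1 − d/p))) = √(2 × 43,000 × 609 / (7.83 × 0.8130)).
= √(52,374,000 / 6.3661) ≈ 2868.270.

Q* ≈ 2,868 castings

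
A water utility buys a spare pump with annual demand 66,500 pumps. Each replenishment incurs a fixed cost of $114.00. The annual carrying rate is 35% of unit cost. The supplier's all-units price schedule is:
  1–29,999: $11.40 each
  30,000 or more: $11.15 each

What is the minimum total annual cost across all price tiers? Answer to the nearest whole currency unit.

TC* ≈ $765,878

Holding cost per unit per year at price C is H = 0.35·C.
Candidates are each tier's EOQ (if it falls in that tier) and each price-break quantity.
EOQ at $11.40 = 1949.4 (feasible in tier 1): TC = 66,500×$11.40 + (66,500/1949.4)×114 + (1949.4/2)×0.35×$11.40 = $765,877.94.
EOQ at $11.15 = 1971.1 < 30000, so use break Q=30000: TC = 66,500×$11.15 + (66,500/30000.0)×114 + (30000.0/2)×0.35×$11.15 = $800,265.20.
Lowest total cost among the candidates is at Q = 1949.4.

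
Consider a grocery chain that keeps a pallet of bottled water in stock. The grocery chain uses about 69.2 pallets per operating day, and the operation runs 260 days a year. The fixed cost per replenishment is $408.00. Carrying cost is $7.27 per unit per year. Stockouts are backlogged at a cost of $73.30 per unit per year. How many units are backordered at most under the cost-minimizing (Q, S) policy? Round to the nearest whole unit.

Annual demand D = 69.2 × 260 = 17,992.
With planned backorders, Q* = √(2DS/H) · √((H+B)/B).
√(2DS/H) = √(2 × 17,992 × 408 / 7.27) = 1421.077.
√((H+B)/B) = √((7.27+73.3)/73.3) = 1.0484.
Q* ≈ 1489.883.
S* = Q* · H/(H+B) = 1489.883 × 7.27/80.57 ≈ 134.435.

S* ≈ 134 pallets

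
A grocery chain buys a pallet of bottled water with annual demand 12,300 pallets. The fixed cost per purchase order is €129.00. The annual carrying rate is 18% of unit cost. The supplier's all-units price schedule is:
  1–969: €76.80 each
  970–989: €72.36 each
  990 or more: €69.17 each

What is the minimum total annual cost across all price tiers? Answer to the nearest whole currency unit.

Holding cost per unit per year at price C is H = 0.18·C.
Candidates are each tier's EOQ (if it falls in that tier) and each price-break quantity.
EOQ at €76.80 = 479.1 (feasible in tier 1): TC = 12,300×€76.80 + (12,300/479.1)×129 + (479.1/2)×0.18×€76.80 = €951,263.37.
EOQ at €72.36 = 493.6 < 970, so use break Q=970: TC = 12,300×€72.36 + (12,300/970.0)×129 + (970.0/2)×0.18×€72.36 = €897,980.80.
EOQ at €69.17 = 504.9 < 990, so use break Q=990: TC = 12,300×€69.17 + (12,300/990.0)×129 + (990.0/2)×0.18×€69.17 = €858,556.77.
Lowest total cost among the candidates is at Q = 990.0.

TC* ≈ €858,557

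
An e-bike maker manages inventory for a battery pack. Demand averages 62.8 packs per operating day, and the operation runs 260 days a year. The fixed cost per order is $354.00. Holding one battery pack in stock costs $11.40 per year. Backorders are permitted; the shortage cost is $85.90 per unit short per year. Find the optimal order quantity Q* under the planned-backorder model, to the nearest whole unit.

Q* ≈ 1,072 packs

Annual demand D = 62.8 × 260 = 16,328.
With planned backorders, Q* = √(2DS/H) · √((H+B)/B).
√(2DS/H) = √(2 × 16,328 × 354 / 11.4) = 1007.003.
√((H+B)/B) = √((11.4+85.9)/85.9) = 1.0643.
Q* ≈ 1071.743.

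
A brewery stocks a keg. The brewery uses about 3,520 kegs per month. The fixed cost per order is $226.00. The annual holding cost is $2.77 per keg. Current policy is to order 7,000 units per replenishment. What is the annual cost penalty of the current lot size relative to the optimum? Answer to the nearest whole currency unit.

Extra cost ≈ $3,786 per year

Annual demand D = 3,520 × 12 = 42,240.
EOQ = √(2DS/H) = √(2 × 42,240 × 226 / 2.77) ≈ 2625.37.
Cost at Q* = (D/Q*)S + (Q*/2)H = √(2DSH) ≈ $7,272.29.
Cost at Q = 7,000: (42,240/7,000)×226 + (7,000/2)×2.77 = $1,363.75 + $9,695.00 = $11,058.75.
Excess = $11,058.75 − $7,272.29 = $3,786.46.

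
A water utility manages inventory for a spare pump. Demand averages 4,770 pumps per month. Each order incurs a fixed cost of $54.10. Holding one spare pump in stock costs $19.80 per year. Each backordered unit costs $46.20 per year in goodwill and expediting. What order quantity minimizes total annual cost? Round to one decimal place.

Q* ≈ 668.5 pumps

Annual demand D = 4,770 × 12 = 57,240.
With planned backorders, Q* = √(2DS/H) · √((H+B)/B).
√(2DS/H) = √(2 × 57,240 × 54.1 / 19.8) = 559.282.
√((H+B)/B) = √((19.8+46.2)/46.2) = 1.1952.
Q* ≈ 668.470.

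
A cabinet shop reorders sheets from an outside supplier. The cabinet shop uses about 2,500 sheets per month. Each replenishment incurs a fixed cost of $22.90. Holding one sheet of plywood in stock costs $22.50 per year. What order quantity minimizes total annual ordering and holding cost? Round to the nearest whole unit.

Q* ≈ 247 sheets

Annual demand D = 2,500 × 12 = 30,000.
EOQ = √(2DS / H) = √(2 × 30,000 × 22.9 / 22.5).
= √(1,374,000 / 22.5) = √61,066.6667 ≈ 247.117.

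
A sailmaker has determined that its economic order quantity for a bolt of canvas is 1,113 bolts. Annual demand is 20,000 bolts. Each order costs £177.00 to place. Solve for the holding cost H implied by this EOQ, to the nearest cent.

H ≈ £5.72

Squaring Q* = √(2DS/H) gives Q*² = 2DS/H.
From Q* = √(2DS/H): H = 2DS / Q*² = 2 × 20,000 × 177 / 1,113² = 5.7154.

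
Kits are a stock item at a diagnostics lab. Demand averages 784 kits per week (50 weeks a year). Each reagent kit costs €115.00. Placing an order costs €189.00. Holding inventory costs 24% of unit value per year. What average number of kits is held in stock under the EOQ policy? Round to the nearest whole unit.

Average inventory ≈ 366 kits

Annual demand D = 784 × 50 = 39,200.
Holding cost H = 0.24 × €115.00 = €27.6000 per unit per year.
The optimal lot size = √(2DS/H) = √(2 × 39,200 × 189 / 27.6) ≈ 732.71.
Average inventory = Q*/2 ≈ 732.71 / 2 = 366.357.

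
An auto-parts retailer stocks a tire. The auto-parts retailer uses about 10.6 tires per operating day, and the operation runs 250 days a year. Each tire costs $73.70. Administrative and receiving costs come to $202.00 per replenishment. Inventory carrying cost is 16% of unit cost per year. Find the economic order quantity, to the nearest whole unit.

Q* ≈ 301 tires

Annual demand D = 10.6 × 250 = 2,650.
Holding cost H = 0.16 × $73.70 = $11.7920 per unit per year.
EOQ = √(2DS / H) = √(2 × 2,650 × 202 / 11.792).
= √(1,070,600 / 11.792) = √90,790.3664 ≈ 301.314.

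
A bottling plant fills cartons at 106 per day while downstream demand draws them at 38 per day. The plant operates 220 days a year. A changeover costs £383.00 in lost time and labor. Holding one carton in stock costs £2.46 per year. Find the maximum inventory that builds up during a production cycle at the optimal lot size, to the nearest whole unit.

I_max ≈ 1,292 cartons

Annual demand D = 38 × 220 = 8,360.
Production build-up factor (1 − d/p) = 1 − 38/106 = 0.6415.
Q* = √(2DS / (H(1 − d/p))) = √(2 × 8,360 × 383 / (2.46 × 0.6415)).
= √(6,403,760 / 1.5781) ≈ 2014.413.
Maximum inventory = Q*(1 − d/p) = 2014.413 × 0.6415 ≈ 1292.265.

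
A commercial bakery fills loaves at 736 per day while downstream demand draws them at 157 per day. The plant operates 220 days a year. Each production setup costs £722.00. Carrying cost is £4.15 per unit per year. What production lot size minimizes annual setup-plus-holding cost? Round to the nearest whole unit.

Annual demand D = 157 × 220 = 34,540.
Production build-up factor (1 − d/p) = 1 − 157/736 = 0.7867.
Q* = √(2DS / (H(1 − d/p))) = √(2 × 34,540 × 722 / (4.15 × 0.7867)).
= √(49,875,760 / 3.2647) ≈ 3908.592.

Q* ≈ 3,909 loaves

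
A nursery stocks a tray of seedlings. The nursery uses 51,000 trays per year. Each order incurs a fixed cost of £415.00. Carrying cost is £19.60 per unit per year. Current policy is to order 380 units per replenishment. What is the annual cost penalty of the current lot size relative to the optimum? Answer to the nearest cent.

EOQ = √(2DS/H) = √(2 × 51,000 × 415 / 19.6) ≈ 1469.59.
Cost at Q* = (D/Q*)S + (Q*/2)H = √(2DSH) ≈ £28,803.96.
Cost at Q = 380: (51,000/380)×415 + (380/2)×19.6 = £55,697.37 + £3,724.00 = £59,421.37.
Excess = £59,421.37 − £28,803.96 = £30,617.41.

Extra cost ≈ £30,617.41 per year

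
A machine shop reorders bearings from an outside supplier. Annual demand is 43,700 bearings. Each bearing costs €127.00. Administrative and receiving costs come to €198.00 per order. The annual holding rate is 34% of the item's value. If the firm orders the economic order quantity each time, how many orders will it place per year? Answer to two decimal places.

Holding cost H = 0.34 × €127.00 = €43.1800 per unit per year.
EOQ = √(2DS/H) = √(2 × 43,700 × 198 / 43.18) ≈ 633.06.
Orders per year = D / Q* = 43,700 / 633.06 ≈ 69.029.

N ≈ 69.03 orders per year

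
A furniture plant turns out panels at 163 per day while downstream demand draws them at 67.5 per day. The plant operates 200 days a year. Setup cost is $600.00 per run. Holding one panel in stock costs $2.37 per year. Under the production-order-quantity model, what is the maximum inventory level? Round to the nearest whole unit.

Annual demand D = 67.5 × 200 = 13,500.
Production build-up factor (1 − d/p) = 1 − 67.5/163 = 0.5859.
Q* = √(2DS / (H(1 − d/p))) = √(2 × 13,500 × 600 / (2.37 × 0.5859)).
= √(16,200,000 / 1.3886) ≈ 3415.666.
Maximum inventory = Q*(1 − d/p) = 3415.666 × 0.5859 ≈ 2001.203.

I_max ≈ 2,001 panels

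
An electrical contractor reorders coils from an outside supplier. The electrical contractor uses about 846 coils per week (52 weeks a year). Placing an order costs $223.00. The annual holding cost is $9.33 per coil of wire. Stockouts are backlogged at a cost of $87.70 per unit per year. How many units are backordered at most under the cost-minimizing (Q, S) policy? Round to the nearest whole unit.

Annual demand D = 846 × 52 = 43,992.
With planned backorders, Q* = √(2DS/H) · √((H+B)/B).
√(2DS/H) = √(2 × 43,992 × 223 / 9.33) = 1450.152.
√((H+B)/B) = √((9.33+87.7)/87.7) = 1.0518.
Q* ≈ 1525.340.
S* = Q* · H/(H+B) = 1525.340 × 9.33/97.03 ≈ 146.670.

S* ≈ 147 coils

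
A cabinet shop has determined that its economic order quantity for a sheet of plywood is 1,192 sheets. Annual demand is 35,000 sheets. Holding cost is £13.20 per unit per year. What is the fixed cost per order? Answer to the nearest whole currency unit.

S ≈ £268

Invert the EOQ relation Q*² = 2DS/H.
From Q* = √(2DS/H): S = Q*²H / (2D) = 1,192² × 13.2 / (2 × 35,000) = 267.9344.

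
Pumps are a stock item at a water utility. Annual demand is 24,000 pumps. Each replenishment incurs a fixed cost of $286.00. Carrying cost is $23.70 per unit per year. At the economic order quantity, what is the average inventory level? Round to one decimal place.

Average inventory ≈ 380.5 pumps

The optimal lot size = √(2DS/H) = √(2 × 24,000 × 286 / 23.7) ≈ 761.08.
Average inventory = Q*/2 ≈ 761.08 / 2 = 380.539.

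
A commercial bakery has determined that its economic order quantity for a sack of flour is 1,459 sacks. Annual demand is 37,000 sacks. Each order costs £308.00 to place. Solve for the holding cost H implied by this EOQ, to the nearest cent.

Invert the EOQ relation Q*² = 2DS/H.
From Q* = √(2DS/H): H = 2DS / Q*² = 2 × 37,000 × 308 / 1,459² = 10.7071.

H ≈ £10.71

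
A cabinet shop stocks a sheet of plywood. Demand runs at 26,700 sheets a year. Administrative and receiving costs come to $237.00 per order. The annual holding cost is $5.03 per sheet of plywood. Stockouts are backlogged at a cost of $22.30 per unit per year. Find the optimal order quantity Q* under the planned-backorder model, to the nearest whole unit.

With planned backorders, Q* = √(2DS/H) · √((H+B)/B).
√(2DS/H) = √(2 × 26,700 × 237 / 5.03) = 1586.210.
√((H+B)/B) = √((5.03+22.3)/22.3) = 1.1071.
Q* ≈ 1756.015.

Q* ≈ 1,756 sheets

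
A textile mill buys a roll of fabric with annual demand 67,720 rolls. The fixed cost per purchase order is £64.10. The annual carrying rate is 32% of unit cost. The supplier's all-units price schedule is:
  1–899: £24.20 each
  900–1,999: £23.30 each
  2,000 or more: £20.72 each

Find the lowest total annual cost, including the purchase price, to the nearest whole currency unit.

TC* ≈ £1,411,959

Holding cost per unit per year at price C is H = 0.32·C.
For each price level, check whether its EOQ is feasible; otherwise the best quantity at that price is the breakpoint.
Tier 1 (£24.20): EOQ = 1058.8 exceeds tier's upper bound 899, so this tier is dominated.
EOQ at £23.30 = 1079.1 (feasible in tier 2): TC = 67,720×£23.30 + (67,720/1079.1)×64.1 + (1079.1/2)×0.32×£23.30 = £1,585,921.54.
EOQ at £20.72 = 1144.3 < 2000, so use break Q=2000: TC = 67,720×£20.72 + (67,720/2000.0)×64.1 + (2000.0/2)×0.32×£20.72 = £1,411,959.23.
Lowest total cost among the candidates is at Q = 2000.0.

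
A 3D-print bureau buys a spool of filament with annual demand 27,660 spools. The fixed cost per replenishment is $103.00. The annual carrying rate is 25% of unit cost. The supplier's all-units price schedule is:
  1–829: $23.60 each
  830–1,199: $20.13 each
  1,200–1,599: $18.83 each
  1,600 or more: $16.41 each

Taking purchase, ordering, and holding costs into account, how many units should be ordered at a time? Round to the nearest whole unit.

Q* ≈ 1,600 spools

Holding cost per unit per year at price C is H = 0.25·C.
Evaluate total cost at each tier's feasible EOQ or, if the EOQ is below the tier, at the tier's minimum quantity.
Tier 1 ($23.60): EOQ = 982.7 exceeds tier's upper bound 829, so this tier is dominated.
EOQ at $20.13 = 1064.1 (feasible in tier 2): TC = 27,660×$20.13 + (27,660/1064.1)×103 + (1064.1/2)×0.25×$20.13 = $562,150.70.
EOQ at $18.83 = 1100.2 < 1200, so use break Q=1200: TC = 27,660×$18.83 + (27,660/1200.0)×103 + (1200.0/2)×0.25×$18.83 = $526,036.45.
EOQ at $16.41 = 1178.5 < 1600, so use break Q=1600: TC = 27,660×$16.41 + (27,660/1600.0)×103 + (1600.0/2)×0.25×$16.41 = $458,963.21.
Lowest total cost is $458,963.21 at Q = 1600.0.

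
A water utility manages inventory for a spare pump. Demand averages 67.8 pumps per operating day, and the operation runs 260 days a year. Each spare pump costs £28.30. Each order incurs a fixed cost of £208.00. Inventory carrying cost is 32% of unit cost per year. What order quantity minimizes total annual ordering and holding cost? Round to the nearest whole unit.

Q* ≈ 900 pumps

Annual demand D = 67.8 × 260 = 17,628.
Holding cost H = 0.32 × £28.30 = £9.0560 per unit per year.
EOQ = √(2DS / H) = √(2 × 17,628 × 208 / 9.056).
= √(7,333,248 / 9.056) = √809,766.7845 ≈ 899.870.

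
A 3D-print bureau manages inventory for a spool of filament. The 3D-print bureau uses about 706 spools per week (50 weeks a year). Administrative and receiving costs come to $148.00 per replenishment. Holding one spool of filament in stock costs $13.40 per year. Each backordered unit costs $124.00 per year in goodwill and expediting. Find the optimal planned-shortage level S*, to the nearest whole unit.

S* ≈ 91 spools

Annual demand D = 706 × 50 = 35,300.
With planned backorders, Q* = √(2DS/H) · √((H+B)/B).
√(2DS/H) = √(2 × 35,300 × 148 / 13.4) = 883.041.
√((H+B)/B) = √((13.4+124)/124) = 1.0526.
Q* ≈ 929.530.
S* = Q* · H/(H+B) = 929.530 × 13.4/137.4 ≈ 90.653.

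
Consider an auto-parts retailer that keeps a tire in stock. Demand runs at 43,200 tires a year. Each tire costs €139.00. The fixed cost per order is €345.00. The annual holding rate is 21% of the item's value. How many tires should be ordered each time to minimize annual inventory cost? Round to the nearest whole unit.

Q* ≈ 1,011 tires

Holding cost H = 0.21 × €139.00 = €29.1900 per unit per year.
EOQ = √(2DS / H) = √(2 × 43,200 × 345 / 29.19).
= √(29,808,000 / 29.19) = √1,021,171.6341 ≈ 1010.530.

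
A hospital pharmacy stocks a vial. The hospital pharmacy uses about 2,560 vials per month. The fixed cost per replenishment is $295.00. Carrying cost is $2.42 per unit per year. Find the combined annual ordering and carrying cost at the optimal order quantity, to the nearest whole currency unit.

TC* ≈ $6,623

Annual demand D = 2,560 × 12 = 30,720.
EOQ = √(2DS/H) = √(2 × 30,720 × 295 / 2.42) ≈ 2736.71.
At the optimum the two cost components are equal, so total cost = 2·(Q*/2)H = Q*·H.
Minimum total = √(2DSH) = √(2 × 30,720 × 295 × 2.42) ≈ 6622.840.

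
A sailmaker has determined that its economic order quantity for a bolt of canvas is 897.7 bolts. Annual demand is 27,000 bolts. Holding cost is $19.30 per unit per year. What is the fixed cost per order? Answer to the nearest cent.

S ≈ $288.02

Squaring Q* = √(2DS/H) gives Q*² = 2DS/H.
From Q* = √(2DS/H): S = Q*²H / (2D) = 897.7² × 19.3 / (2 × 27,000) = 288.0222.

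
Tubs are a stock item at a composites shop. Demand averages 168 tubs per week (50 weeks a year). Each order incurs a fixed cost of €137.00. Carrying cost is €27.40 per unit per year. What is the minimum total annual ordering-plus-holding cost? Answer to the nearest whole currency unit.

Annual demand D = 168 × 50 = 8,400.
Q* = √(2DS/H) = √(2 × 8,400 × 137 / 27.4) ≈ 289.83.
At the optimum the two cost components are equal, so total cost = 2·(Q*/2)H = Q*·H.
Minimum total = √(2DSH) = √(2 × 8,400 × 137 × 27.4) ≈ 7941.274.

TC* ≈ €7,941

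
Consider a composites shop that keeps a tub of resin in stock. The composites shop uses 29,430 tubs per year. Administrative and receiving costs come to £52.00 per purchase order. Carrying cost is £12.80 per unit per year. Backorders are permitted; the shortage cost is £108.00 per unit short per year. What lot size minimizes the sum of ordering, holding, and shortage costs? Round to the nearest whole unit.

Q* ≈ 517 tubs

With planned backorders, Q* = √(2DS/H) · √((H+B)/B).
√(2DS/H) = √(2 × 29,430 × 52 / 12.8) = 488.998.
√((H+B)/B) = √((12.8+108)/108) = 1.0576.
Q* ≈ 517.164.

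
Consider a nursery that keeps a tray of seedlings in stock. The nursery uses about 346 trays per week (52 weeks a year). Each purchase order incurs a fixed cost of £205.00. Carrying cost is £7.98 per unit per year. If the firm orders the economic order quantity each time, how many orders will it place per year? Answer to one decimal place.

Annual demand D = 346 × 52 = 17,992.
Q* = √(2DS/H) = √(2 × 17,992 × 205 / 7.98) ≈ 961.46.
Orders per year = D / Q* = 17,992 / 961.46 ≈ 18.713.

N ≈ 18.7 orders per year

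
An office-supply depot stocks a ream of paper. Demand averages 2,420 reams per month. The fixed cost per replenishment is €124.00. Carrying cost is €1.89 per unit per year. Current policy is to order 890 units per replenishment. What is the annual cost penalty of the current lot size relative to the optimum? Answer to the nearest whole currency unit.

Extra cost ≈ €1,198 per year

Annual demand D = 2,420 × 12 = 29,040.
EOQ = √(2DS/H) = √(2 × 29,040 × 124 / 1.89) ≈ 1952.06.
Cost at Q* = (D/Q*)S + (Q*/2)H = √(2DSH) ≈ €3,689.39.
Cost at Q = 890: (29,040/890)×124 + (890/2)×1.89 = €4,046.02 + €841.05 = €4,887.07.
Excess = €4,887.07 − €3,689.39 = €1,197.68.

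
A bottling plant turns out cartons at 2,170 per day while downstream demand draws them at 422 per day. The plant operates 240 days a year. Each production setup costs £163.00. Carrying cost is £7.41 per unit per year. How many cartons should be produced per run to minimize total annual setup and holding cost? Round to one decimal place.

Q* ≈ 2,351.9 cartons

Annual demand D = 422 × 240 = 101,280.
Production build-up factor (1 − d/p) = 1 − 422/2,170 = 0.8055.
Q* = √(2DS / (H(1 − d/p))) = √(2 × 101,280 × 163 / (7.41 × 0.8055)).
= √(33,017,280 / 5.969) ≈ 2351.910.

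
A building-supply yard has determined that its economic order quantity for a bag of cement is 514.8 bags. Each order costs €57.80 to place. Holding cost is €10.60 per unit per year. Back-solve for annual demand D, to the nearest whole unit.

D ≈ 24,301 bags per year

Invert the EOQ relation Q*² = 2DS/H.
From Q* = √(2DS/H): D = Q*²H / (2S) = 514.8² × 10.6 / (2 × 57.8) = 24301.054.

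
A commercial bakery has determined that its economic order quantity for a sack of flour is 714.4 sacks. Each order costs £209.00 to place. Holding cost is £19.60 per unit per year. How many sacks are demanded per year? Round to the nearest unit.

D ≈ 23,931 sacks per year

Squaring Q* = √(2DS/H) gives Q*² = 2DS/H.
From Q* = √(2DS/H): D = Q*²H / (2S) = 714.4² × 19.6 / (2 × 209) = 23931.101.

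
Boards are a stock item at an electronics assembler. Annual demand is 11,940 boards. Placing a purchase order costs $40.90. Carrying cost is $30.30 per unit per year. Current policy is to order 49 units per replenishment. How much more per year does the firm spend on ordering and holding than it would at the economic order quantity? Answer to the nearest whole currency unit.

EOQ = √(2DS/H) = √(2 × 11,940 × 40.9 / 30.3) ≈ 179.54.
Cost at Q* = (D/Q*)S + (Q*/2)H = √(2DSH) ≈ $5,440.02.
Cost at Q = 49: (11,940/49)×40.9 + (49/2)×30.3 = $9,966.24 + $742.35 = $10,708.59.
Excess = $10,708.59 − $5,440.02 = $5,268.58.

Extra cost ≈ $5,269 per year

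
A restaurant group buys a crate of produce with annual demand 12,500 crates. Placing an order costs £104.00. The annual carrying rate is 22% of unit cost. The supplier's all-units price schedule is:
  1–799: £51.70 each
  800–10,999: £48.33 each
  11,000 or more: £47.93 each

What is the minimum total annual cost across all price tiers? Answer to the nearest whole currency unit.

TC* ≈ £610,003

Holding cost per unit per year at price C is H = 0.22·C.
Evaluate total cost at each tier's feasible EOQ or, if the EOQ is below the tier, at the tier's minimum quantity.
EOQ at £51.70 = 478.1 (feasible in tier 1): TC = 12,500×£51.70 + (12,500/478.1)×104 + (478.1/2)×0.22×£51.70 = £651,688.05.
EOQ at £48.33 = 494.5 < 800, so use break Q=800: TC = 12,500×£48.33 + (12,500/800.0)×104 + (800.0/2)×0.22×£48.33 = £610,003.04.
EOQ at £47.93 = 496.6 < 11000, so use break Q=11000: TC = 12,500×£47.93 + (12,500/11000.0)×104 + (11000.0/2)×0.22×£47.93 = £657,238.48.
Lowest total cost among the candidates is at Q = 800.0.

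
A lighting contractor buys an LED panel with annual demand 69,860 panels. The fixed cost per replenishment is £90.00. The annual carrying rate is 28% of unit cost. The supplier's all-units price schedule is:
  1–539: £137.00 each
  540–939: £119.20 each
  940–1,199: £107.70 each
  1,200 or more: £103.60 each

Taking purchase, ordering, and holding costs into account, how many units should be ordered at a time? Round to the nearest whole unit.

Q* ≈ 1,200 panels

Holding cost per unit per year at price C is H = 0.28·C.
Candidates are each tier's EOQ (if it falls in that tier) and each price-break quantity.
Tier 1 (£137.00): EOQ = 572.5 exceeds tier's upper bound 539, so this tier is dominated.
EOQ at £119.20 = 613.8 (feasible in tier 2): TC = 69,860×£119.20 + (69,860/613.8)×90 + (613.8/2)×0.28×£119.20 = £8,347,798.50.
EOQ at £107.70 = 645.7 < 940, so use break Q=940: TC = 69,860×£107.70 + (69,860/940.0)×90 + (940.0/2)×0.28×£107.70 = £7,544,784.04.
EOQ at £103.60 = 658.4 < 1200, so use break Q=1200: TC = 69,860×£103.60 + (69,860/1200.0)×90 + (1200.0/2)×0.28×£103.60 = £7,260,140.30.
Lowest total cost is £7,260,140.30 at Q = 1200.0.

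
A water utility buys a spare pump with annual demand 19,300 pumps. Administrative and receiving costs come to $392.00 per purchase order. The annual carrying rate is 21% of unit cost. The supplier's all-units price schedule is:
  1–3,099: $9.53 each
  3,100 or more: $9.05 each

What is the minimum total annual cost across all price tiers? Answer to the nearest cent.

Holding cost per unit per year at price C is H = 0.21·C.
For each price level, check whether its EOQ is feasible; otherwise the best quantity at that price is the breakpoint.
EOQ at $9.53 = 2749.7 (feasible in tier 1): TC = 19,300×$9.53 + (19,300/2749.7)×392 + (2749.7/2)×0.21×$9.53 = $189,431.91.
EOQ at $9.05 = 2821.6 < 3100, so use break Q=3100: TC = 19,300×$9.05 + (19,300/3100.0)×392 + (3100.0/2)×0.21×$9.05 = $180,051.29.
Lowest total cost among the candidates is at Q = 3100.0.

TC* ≈ $180,051.29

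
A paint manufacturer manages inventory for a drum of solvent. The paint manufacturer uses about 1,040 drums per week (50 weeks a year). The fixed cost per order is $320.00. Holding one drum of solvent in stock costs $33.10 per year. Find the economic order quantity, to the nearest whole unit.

Q* ≈ 1,003 drums

Annual demand D = 1,040 × 50 = 52,000.
EOQ = √(2DS / H) = √(2 × 52,000 × 320 / 33.1).
= √(33,280,000 / 33.1) = √1,005,438.0665 ≈ 1002.715.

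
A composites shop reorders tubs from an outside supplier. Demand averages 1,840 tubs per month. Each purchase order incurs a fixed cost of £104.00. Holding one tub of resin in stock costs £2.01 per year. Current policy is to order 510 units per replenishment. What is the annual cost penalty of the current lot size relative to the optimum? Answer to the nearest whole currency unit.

Annual demand D = 1,840 × 12 = 22,080.
EOQ = √(2DS/H) = √(2 × 22,080 × 104 / 2.01) ≈ 1511.59.
Cost at Q* = (D/Q*)S + (Q*/2)H = √(2DSH) ≈ £3,038.29.
Cost at Q = 510: (22,080/510)×104 + (510/2)×2.01 = £4,502.59 + £512.55 = £5,015.14.
Excess = £5,015.14 − £3,038.29 = £1,976.85.

Extra cost ≈ £1,977 per year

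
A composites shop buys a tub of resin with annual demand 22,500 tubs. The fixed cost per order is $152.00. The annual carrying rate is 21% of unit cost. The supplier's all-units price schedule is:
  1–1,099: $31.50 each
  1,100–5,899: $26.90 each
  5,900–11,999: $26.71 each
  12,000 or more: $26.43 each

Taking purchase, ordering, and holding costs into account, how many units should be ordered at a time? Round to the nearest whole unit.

Holding cost per unit per year at price C is H = 0.21·C.
Evaluate total cost at each tier's feasible EOQ or, if the EOQ is below the tier, at the tier's minimum quantity.
EOQ at $31.50 = 1016.9 (feasible in tier 1): TC = 22,500×$31.50 + (22,500/1016.9)×152 + (1016.9/2)×0.21×$31.50 = $715,476.56.
EOQ at $26.90 = 1100.4 (feasible in tier 2): TC = 22,500×$26.90 + (22,500/1100.4)×152 + (1100.4/2)×0.21×$26.90 = $611,466.04.
EOQ at $26.71 = 1104.3 < 5900, so use break Q=5900: TC = 22,500×$26.71 + (22,500/5900.0)×152 + (5900.0/2)×0.21×$26.71 = $618,101.51.
EOQ at $26.43 = 1110.1 < 12000, so use break Q=12000: TC = 22,500×$26.43 + (22,500/12000.0)×152 + (12000.0/2)×0.21×$26.43 = $628,261.80.
Lowest total cost is $611,466.04 at Q = 1100.4.

Q* ≈ 1,100 tubs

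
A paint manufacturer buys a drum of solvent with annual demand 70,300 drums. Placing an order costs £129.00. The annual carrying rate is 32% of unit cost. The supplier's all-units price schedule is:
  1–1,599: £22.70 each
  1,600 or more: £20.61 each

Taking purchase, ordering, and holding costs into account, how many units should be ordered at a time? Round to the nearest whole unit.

Q* ≈ 1,658 drums

Holding cost per unit per year at price C is H = 0.32·C.
Candidates are each tier's EOQ (if it falls in that tier) and each price-break quantity.
EOQ at £22.70 = 1580.2 (feasible in tier 1): TC = 70,300×£22.70 + (70,300/1580.2)×129 + (1580.2/2)×0.32×£22.70 = £1,607,288.24.
EOQ at £20.61 = 1658.3 (feasible in tier 2): TC = 70,300×£20.61 + (70,300/1658.3)×129 + (1658.3/2)×0.32×£20.61 = £1,459,820.08.
Lowest total cost is £1,459,820.08 at Q = 1658.3.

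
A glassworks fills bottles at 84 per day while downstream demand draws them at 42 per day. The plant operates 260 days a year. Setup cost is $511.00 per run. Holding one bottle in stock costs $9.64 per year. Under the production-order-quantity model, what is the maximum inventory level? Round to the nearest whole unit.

Annual demand D = 42 × 260 = 10,920.
Production build-up factor (1 − d/p) = 1 − 42/84 = 0.5000.
Q* = √(2DS / (H(1 − d/p))) = √(2 × 10,920 × 511 / (9.64 × 0.5000)).
= √(11,160,240 / 4.82) ≈ 1521.645.
Maximum inventory = Q*(1 − d/p) = 1521.645 × 0.5000 ≈ 760.822.

I_max ≈ 761 bottles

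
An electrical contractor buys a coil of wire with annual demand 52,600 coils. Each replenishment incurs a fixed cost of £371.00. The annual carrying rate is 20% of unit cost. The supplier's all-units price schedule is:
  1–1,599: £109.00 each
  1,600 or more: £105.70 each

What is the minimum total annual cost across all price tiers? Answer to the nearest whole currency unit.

TC* ≈ £5,588,929

Holding cost per unit per year at price C is H = 0.20·C.
Evaluate total cost at each tier's feasible EOQ or, if the EOQ is below the tier, at the tier's minimum quantity.
EOQ at £109.00 = 1338.0 (feasible in tier 1): TC = 52,600×£109.00 + (52,600/1338.0)×371 + (1338.0/2)×0.20×£109.00 = £5,762,569.10.
EOQ at £105.70 = 1358.8 < 1600, so use break Q=1600: TC = 52,600×£105.70 + (52,600/1600.0)×371 + (1600.0/2)×0.20×£105.70 = £5,588,928.62.
Lowest total cost among the candidates is at Q = 1600.0.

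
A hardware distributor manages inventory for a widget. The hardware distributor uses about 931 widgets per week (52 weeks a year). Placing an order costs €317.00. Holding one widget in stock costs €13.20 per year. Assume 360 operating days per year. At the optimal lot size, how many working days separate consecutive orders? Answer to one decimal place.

T ≈ 11.3 days

Annual demand D = 931 × 52 = 48,412.
The optimal lot size = √(2DS/H) = √(2 × 48,412 × 317 / 13.2) ≈ 1524.87.
Cycle time = Q*/D × 360 = 1524.87 / 48,412 × 360 ≈ 11.339 days.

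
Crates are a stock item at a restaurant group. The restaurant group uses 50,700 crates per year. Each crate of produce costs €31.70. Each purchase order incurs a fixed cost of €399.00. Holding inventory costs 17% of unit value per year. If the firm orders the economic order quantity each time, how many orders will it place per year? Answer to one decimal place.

Holding cost H = 0.17 × €31.70 = €5.3890 per unit per year.
EOQ = √(2DS/H) = √(2 × 50,700 × 399 / 5.389) ≈ 2740.00.
Orders per year = D / Q* = 50,700 / 2740.00 ≈ 18.504.

N ≈ 18.5 orders per year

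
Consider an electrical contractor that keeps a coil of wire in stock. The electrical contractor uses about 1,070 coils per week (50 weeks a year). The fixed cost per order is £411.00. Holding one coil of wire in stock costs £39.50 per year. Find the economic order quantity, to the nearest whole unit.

Q* ≈ 1,055 coils

Annual demand D = 1,070 × 50 = 53,500.
EOQ = √(2DS / H) = √(2 × 53,500 × 411 / 39.5).
= √(43,977,000 / 39.5) = √1,113,341.7722 ≈ 1055.150.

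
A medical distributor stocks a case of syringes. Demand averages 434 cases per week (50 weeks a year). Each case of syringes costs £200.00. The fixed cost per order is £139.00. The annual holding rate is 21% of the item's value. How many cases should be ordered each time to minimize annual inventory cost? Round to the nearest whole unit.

Annual demand D = 434 × 50 = 21,700.
Holding cost H = 0.21 × £200.00 = £42.0000 per unit per year.
EOQ = √(2DS / H) = √(2 × 21,700 × 139 / 42).
= √(6,032,600 / 42) = √143,633.3333 ≈ 378.990.

Q* ≈ 379 cases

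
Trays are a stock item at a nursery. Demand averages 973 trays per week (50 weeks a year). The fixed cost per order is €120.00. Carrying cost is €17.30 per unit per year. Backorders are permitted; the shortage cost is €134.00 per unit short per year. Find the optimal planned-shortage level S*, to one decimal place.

Annual demand D = 973 × 50 = 48,650.
With planned backorders, Q* = √(2DS/H) · √((H+B)/B).
√(2DS/H) = √(2 × 48,650 × 120 / 17.3) = 821.531.
√((H+B)/B) = √((17.3+134)/134) = 1.0626.
Q* ≈ 872.953.
S* = Q* · H/(H+B) = 872.953 × 17.3/151.3 ≈ 99.816.

S* ≈ 99.8 trays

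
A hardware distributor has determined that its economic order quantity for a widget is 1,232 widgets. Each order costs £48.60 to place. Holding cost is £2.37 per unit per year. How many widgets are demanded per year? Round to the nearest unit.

The basic EOQ model gives Q* = √(2DS/H); rearrange for the unknown.
From Q* = √(2DS/H): D = Q*²H / (2S) = 1,232² × 2.37 / (2 × 48.6) = 37008.672.

D ≈ 37,009 widgets per year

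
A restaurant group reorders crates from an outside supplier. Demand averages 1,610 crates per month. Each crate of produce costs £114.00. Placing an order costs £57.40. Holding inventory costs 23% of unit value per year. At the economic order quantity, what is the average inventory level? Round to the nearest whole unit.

Average inventory ≈ 145 crates

Annual demand D = 1,610 × 12 = 19,320.
Holding cost H = 0.23 × £114.00 = £26.2200 per unit per year.
The optimal lot size = √(2DS/H) = √(2 × 19,320 × 57.4 / 26.22) ≈ 290.84.
Average inventory = Q*/2 ≈ 290.84 / 2 = 145.421.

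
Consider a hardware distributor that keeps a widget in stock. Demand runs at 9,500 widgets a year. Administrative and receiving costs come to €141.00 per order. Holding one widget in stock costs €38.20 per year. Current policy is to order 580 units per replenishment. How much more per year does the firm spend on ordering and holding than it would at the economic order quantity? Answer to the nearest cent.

EOQ = √(2DS/H) = √(2 × 9,500 × 141 / 38.2) ≈ 264.82.
Cost at Q* = (D/Q*)S + (Q*/2)H = √(2DSH) ≈ €10,116.21.
Cost at Q = 580: (9,500/580)×141 + (580/2)×38.2 = €2,309.48 + €11,078.00 = €13,387.48.
Excess = €13,387.48 − €10,116.21 = €3,271.27.

Extra cost ≈ €3,271.27 per year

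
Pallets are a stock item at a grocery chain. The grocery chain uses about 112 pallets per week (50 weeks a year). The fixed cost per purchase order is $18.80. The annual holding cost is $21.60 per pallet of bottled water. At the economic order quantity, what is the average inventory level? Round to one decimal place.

Annual demand D = 112 × 50 = 5,600.
The optimal lot size = √(2DS/H) = √(2 × 5,600 × 18.8 / 21.6) ≈ 98.73.
Average inventory = Q*/2 ≈ 98.73 / 2 = 49.366.

Average inventory ≈ 49.4 pallets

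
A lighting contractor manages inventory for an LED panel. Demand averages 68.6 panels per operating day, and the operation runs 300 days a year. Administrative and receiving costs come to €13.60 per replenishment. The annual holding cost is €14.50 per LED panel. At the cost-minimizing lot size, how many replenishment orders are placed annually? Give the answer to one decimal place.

Annual demand D = 68.6 × 300 = 20,580.
Q* = √(2DS/H) = √(2 × 20,580 × 13.6 / 14.5) ≈ 196.48.
Orders per year = D / Q* = 20,580 / 196.48 ≈ 104.742.

N ≈ 104.7 orders per year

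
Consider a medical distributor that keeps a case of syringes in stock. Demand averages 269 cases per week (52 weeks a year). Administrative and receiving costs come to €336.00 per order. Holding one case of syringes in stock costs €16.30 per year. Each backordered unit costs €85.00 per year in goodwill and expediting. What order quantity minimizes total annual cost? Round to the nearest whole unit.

Annual demand D = 269 × 52 = 13,988.
With planned backorders, Q* = √(2DS/H) · √((H+B)/B).
√(2DS/H) = √(2 × 13,988 × 336 / 16.3) = 759.397.
√((H+B)/B) = √((16.3+85)/85) = 1.0917.
Q* ≈ 829.018.

Q* ≈ 829 cases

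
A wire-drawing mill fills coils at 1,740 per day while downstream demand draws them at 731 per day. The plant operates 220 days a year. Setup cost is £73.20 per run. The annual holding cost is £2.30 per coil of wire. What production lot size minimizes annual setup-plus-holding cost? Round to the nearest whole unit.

Annual demand D = 731 × 220 = 160,820.
Production build-up factor (1 − d/p) = 1 − 731/1,740 = 0.5799.
Q* = √(2DS / (H(1 − d/p))) = √(2 × 160,820 × 73.2 / (2.3 × 0.5799)).
= √(23,544,048 / 1.3337) ≈ 4201.513.

Q* ≈ 4,202 coils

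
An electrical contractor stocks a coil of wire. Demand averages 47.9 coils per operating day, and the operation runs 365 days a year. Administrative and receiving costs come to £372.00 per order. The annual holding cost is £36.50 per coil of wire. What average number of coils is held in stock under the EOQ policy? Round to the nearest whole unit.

Annual demand D = 47.9 × 365 = 17,483.5.
Q* = √(2DS/H) = √(2 × 17,483.5 × 372 / 36.5) ≈ 596.97.
Average inventory = Q*/2 ≈ 596.97 / 2 = 298.486.

Average inventory ≈ 298 coils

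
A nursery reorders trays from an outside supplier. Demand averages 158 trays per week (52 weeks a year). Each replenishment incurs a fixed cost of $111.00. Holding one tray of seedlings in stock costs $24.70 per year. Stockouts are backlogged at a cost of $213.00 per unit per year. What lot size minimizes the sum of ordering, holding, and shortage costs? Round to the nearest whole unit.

Q* ≈ 287 trays

Annual demand D = 158 × 52 = 8,216.
With planned backorders, Q* = √(2DS/H) · √((H+B)/B).
√(2DS/H) = √(2 × 8,216 × 111 / 24.7) = 271.743.
√((H+B)/B) = √((24.7+213)/213) = 1.0564.
Q* ≈ 287.067.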